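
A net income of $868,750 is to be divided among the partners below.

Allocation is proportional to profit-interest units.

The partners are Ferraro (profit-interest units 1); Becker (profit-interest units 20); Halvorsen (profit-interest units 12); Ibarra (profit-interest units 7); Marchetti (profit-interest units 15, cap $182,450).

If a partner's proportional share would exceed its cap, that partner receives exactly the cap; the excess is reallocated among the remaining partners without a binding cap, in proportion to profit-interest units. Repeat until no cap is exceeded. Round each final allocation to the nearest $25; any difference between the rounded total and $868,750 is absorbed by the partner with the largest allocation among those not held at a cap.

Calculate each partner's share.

Ferraro: $17,150 | Becker: $343,150 | Halvorsen: $205,900 | Ibarra: $120,100 | Marchetti: $182,450

Total profit-interest units = 55.
Pro-rata shares before constraints: Ferraro 15,795.45; Becker 315,909.09; Halvorsen 189,545.45; Ibarra 110,568.18; Marchetti 236,931.82.
Cap binds for Marchetti ($182,450); balance $686,300 reallocated over remaining profit-interest units 40.
Shares after redistribution: Ferraro 17,157.50 → $17,150; Becker 343,150.00 → $343,150; Halvorsen 205,890.00 → $205,900; Ibarra 120,102.50 → $120,100.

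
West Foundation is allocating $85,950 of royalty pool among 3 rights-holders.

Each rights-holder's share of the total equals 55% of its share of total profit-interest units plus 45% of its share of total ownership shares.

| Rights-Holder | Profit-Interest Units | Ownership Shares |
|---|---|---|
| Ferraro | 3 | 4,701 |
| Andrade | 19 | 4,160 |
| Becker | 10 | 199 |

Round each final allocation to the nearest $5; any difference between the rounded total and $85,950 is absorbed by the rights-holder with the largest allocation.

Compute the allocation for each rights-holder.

Ferraro: $24,500 | Andrade: $45,830 | Becker: $15,620

Totals — profit-interest units 32, ownership shares 9,060.
Blended shares (55% profit-interest units + 45% ownership shares): Ferraro 0.2851; Andrade 0.5332; Becker 0.1818.
Pro-rata amounts: Ferraro 24,500.55; Andrade 45,827.25; Becker 15,622.20.
At nearest $5: Ferraro $24,500; Andrade $45,825; Becker $15,620. Sum = $85,945.
Difference $85,950 − $85,945 = +$5 applied to largest allocation (Andrade): Andrade becomes $45,830.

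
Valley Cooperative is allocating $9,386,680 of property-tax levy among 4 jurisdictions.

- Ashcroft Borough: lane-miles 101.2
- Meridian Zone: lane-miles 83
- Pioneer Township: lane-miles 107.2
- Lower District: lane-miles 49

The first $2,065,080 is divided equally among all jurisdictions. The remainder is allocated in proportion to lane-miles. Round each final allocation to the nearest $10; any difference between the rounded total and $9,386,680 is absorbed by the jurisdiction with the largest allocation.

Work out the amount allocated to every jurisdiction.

Ashcroft Borough: $2,692,960 | Meridian Zone: $2,301,500 | Pioneer Township: $2,822,020 | Lower District: $1,570,200

$2,065,080 shared equally gives $516,270 per jurisdiction.
Remainder $7,321,600 by lane-miles (total 340.4): Ashcroft Borough 2,176,691.89 → $2,176,690; Meridian Zone 1,785,231.49 → $1,785,230; Pioneer Township 2,305,744.77 → $2,305,740; Lower District 1,053,931.84 → $1,053,930.
Rounding difference +$10 on remainder applied to Pioneer Township.
Totals: Ashcroft Borough $516,270 + $2,176,690 = $2,692,960; Meridian Zone $516,270 + $1,785,230 = $2,301,500; Pioneer Township $516,270 + $2,305,750 = $2,822,020; Lower District $516,270 + $1,053,930 = $1,570,200.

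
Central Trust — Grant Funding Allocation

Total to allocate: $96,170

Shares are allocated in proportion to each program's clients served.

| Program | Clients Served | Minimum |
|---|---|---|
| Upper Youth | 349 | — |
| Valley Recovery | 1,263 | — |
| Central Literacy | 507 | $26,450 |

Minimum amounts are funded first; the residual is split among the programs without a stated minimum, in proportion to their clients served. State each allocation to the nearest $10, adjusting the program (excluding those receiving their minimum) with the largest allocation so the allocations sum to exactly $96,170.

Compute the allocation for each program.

Guaranteed amounts: Central Literacy $26,450. Remaining pool $69,720.
Remaining pool split over remaining clients served 1,612: Upper Youth 15,094.47 → $15,090; Valley Recovery 54,625.53 → $54,630.

Upper Youth: $15,090; Valley Recovery: $54,630; Central Literacy: $26,450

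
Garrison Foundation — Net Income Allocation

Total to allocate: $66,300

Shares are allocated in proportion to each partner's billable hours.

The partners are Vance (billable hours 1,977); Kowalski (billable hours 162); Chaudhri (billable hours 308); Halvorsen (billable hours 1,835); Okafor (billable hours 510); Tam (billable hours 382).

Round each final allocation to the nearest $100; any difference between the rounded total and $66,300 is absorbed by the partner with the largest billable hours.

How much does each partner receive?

Billable hours total: 5,174.
Pro-rata amounts: Vance 1,977/5,174 × $66,300 = 25,333.42; Kowalski 162/5,174 × $66,300 = 2,075.88; Chaudhri 308/5,174 × $66,300 = 3,946.73; Halvorsen 1,835/5,174 × $66,300 = 23,513.82; Okafor 510/5,174 × $66,300 = 6,535.18; Tam 382/5,174 × $66,300 = 4,894.97.
At nearest $100: Vance $25,300; Kowalski $2,100; Chaudhri $3,900; Halvorsen $23,500; Okafor $6,500; Tam $4,900. Sum = $66,200.
Difference $66,300 − $66,200 = +$100 applied to largest billable hours (Vance): Vance becomes $25,400.

Vance: $25,400 · Kowalski: $2,100 · Chaudhri: $3,900 · Halvorsen: $23,500 · Okafor: $6,500 · Tam: $4,900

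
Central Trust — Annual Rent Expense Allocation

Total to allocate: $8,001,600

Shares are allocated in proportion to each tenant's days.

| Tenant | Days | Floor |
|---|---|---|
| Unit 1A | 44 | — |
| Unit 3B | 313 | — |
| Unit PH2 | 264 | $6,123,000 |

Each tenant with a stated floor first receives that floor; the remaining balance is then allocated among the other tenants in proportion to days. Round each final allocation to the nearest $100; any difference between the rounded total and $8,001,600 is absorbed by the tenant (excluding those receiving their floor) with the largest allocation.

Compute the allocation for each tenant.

Unit 1A: $231,500 | Unit 3B: $1,647,100 | Unit PH2: $6,123,000

Fund the minimums — Unit PH2 $6,123,000. Residual $1,878,600.
Residual split over remaining days 357: Unit 1A 231,536.13 → $231,500; Unit 3B 1,647,063.87 → $1,647,100.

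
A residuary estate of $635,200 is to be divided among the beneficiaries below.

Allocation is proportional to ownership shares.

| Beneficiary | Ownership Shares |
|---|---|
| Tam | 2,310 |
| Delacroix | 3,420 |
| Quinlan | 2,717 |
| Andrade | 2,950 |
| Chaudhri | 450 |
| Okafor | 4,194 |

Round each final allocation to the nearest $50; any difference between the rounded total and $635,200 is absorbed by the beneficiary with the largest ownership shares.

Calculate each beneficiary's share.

Sum of ownership shares: 2,310 + 3,420 + 2,717 + 2,950 + 450 + 4,194 = 16,041.
Raw shares: Tam 91,472.60; Delacroix 135,426.97; Quinlan 107,589.20; Andrade 116,815.66; Chaudhri 17,819.34; Okafor 166,076.23.
At nearest $50: Tam $91,450; Delacroix $135,450; Quinlan $107,600; Andrade $116,800; Chaudhri $17,800; Okafor $166,100. Sum = $635,200.
Sum already equals the total — no adjustment.

Tam: $91,450 · Delacroix: $135,450 · Quinlan: $107,600 · Andrade: $116,800 · Chaudhri: $17,800 · Okafor: $166,100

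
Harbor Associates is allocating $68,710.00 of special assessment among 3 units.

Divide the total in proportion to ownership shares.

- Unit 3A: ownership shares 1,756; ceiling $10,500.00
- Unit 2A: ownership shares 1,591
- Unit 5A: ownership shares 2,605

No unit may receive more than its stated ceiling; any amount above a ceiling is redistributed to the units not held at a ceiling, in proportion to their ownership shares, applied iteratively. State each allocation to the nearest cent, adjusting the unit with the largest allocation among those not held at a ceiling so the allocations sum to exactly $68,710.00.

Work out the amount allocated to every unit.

Unit 3A: $10,500.00 · Unit 2A: $22,071.52 · Unit 5A: $36,138.48

Total ownership shares = 5,952.
Unconstrained shares: Unit 3A 20,271.2970; Unit 2A 18,366.5339; Unit 5A 30,072.1690.
Cap binds for Unit 3A ($10,500.00); remaining pool $58,210.00 reallocated over remaining ownership shares 4,196.
Remaining shares: Unit 2A 22,071.5229 → $22,071.52; Unit 5A 36,138.4771 → $36,138.48.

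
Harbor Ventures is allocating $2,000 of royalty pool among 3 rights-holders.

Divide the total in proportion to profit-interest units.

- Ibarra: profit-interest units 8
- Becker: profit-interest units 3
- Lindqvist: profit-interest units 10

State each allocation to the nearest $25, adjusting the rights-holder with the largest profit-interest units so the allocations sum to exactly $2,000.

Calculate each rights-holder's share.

Ibarra: $750; Becker: $275; Lindqvist: $975

Sum of profit-interest units: 21.
Pro-rata amounts: Ibarra 8/21 × $2,000 = 761.90; Becker 3/21 × $2,000 = 285.71; Lindqvist 10/21 × $2,000 = 952.38.
At nearest $25: Ibarra $750; Becker $275; Lindqvist $950. Sum = $1,975.
Difference $2,000 − $1,975 = +$25 applied to largest profit-interest units (Lindqvist): Lindqvist becomes $975.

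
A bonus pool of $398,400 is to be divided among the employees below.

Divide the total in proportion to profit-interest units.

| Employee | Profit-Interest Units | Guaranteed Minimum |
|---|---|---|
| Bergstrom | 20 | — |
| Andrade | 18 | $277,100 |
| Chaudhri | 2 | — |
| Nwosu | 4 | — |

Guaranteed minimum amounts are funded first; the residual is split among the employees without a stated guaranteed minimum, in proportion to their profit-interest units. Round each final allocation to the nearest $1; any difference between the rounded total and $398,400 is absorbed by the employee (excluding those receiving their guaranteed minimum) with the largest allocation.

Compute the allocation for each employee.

Fund the minimums — Andrade $277,100. Remaining pool $121,300.
Remaining pool split over remaining profit-interest units 26: Bergstrom 93,307.69 → $93,308; Chaudhri 9,330.77 → $9,331; Nwosu 18,661.54 → $18,662.
Rounding difference −$1 applied to Bergstrom → $93,307.

Bergstrom: $93,307; Andrade: $277,100; Chaudhri: $9,331; Nwosu: $18,662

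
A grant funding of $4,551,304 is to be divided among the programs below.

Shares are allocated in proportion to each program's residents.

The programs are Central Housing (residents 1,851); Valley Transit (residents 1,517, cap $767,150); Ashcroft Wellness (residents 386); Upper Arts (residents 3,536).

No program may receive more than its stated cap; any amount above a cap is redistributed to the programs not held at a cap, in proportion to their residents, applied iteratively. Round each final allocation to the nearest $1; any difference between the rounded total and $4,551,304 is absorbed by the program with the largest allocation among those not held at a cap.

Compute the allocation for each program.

Residents total: 7,290.
Pro-rata shares before constraints: Central Housing 1,155,619.16; Valley Transit 947,095.77; Ashcroft Wellness 240,988.11; Upper Arts 2,207,600.95.
Capped: Valley Transit ($767,150); balance $3,784,154 reallocated over remaining residents 5,773.
Shares after redistribution: Central Housing 1,213,315.27 → $1,213,315; Ashcroft Wellness 253,019.82 → $253,020; Upper Arts 2,317,818.91 → $2,317,819.

Central Housing: $1,213,315 | Valley Transit: $767,150 | Ashcroft Wellness: $253,020 | Upper Arts: $2,317,819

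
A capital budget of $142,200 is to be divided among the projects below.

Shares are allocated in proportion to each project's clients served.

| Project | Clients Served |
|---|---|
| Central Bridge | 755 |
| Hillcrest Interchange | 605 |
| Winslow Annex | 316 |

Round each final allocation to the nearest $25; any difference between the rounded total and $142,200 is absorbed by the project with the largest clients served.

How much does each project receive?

Sum of clients served: 1,676.
Proportional shares: Central Bridge 755/1,676 × $142,200 = 64,057.88; Hillcrest Interchange 605/1,676 × $142,200 = 51,331.15; Winslow Annex 316/1,676 × $142,200 = 26,810.98.
After rounding ($25): Central Bridge $64,050; Hillcrest Interchange $51,325; Winslow Annex $26,800. Sum = $142,175.
Difference $142,200 − $142,175 = +$25 applied to largest clients served (Central Bridge): Central Bridge becomes $64,075.

Central Bridge: $64,075; Hillcrest Interchange: $51,325; Winslow Annex: $26,800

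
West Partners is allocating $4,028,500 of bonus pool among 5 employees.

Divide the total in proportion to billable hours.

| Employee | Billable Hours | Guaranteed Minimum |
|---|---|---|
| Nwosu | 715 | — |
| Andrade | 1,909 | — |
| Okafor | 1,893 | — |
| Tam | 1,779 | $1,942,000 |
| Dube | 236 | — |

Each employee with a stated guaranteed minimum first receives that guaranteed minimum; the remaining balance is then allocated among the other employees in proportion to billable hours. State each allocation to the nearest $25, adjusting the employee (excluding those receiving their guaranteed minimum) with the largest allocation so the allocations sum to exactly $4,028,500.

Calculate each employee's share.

Guaranteed amounts: Tam $1,942,000. Remaining pool $2,086,500.
Remaining pool split over remaining billable hours 4,753: Nwosu 313,874.92 → $313,875; Andrade 838,024.09 → $838,025; Okafor 831,000.32 → $831,000; Dube 103,600.67 → $103,600.

Nwosu: $313,875; Andrade: $838,025; Okafor: $831,000; Tam: $1,942,000; Dube: $103,600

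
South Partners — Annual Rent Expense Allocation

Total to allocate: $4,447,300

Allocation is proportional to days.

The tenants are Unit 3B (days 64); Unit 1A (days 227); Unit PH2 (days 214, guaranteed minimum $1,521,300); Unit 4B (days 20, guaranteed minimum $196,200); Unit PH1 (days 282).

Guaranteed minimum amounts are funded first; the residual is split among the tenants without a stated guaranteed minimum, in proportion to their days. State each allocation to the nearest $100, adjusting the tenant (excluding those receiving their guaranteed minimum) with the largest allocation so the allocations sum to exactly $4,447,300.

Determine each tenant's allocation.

Unit 3B: $304,900 | Unit 1A: $1,081,400 | Unit PH2: $1,521,300 | Unit 4B: $196,200 | Unit PH1: $1,343,500

Fund the minimums — Unit PH2 $1,521,300; Unit 4B $196,200. Remaining pool $2,729,800.
Remaining pool split over remaining days 573: Unit 3B 304,899.13 → $304,900; Unit 1A 1,081,439.09 → $1,081,400; Unit PH1 1,343,461.78 → $1,343,500.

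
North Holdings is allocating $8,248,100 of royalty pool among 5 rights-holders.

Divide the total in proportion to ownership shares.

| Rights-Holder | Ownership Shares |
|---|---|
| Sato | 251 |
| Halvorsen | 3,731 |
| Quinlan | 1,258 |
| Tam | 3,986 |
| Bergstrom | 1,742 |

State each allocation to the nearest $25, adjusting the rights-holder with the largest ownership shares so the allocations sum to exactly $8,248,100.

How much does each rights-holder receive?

Combined ownership shares = 10,968.
Pro-rata amounts: Sato 251/10,968 × $8,248,100 = 188,755.75; Halvorsen 3,731/10,968 × $8,248,100 = 2,805,767.79; Quinlan 1,258/10,968 × $8,248,100 = 946,034.81; Tam 3,986/10,968 × $8,248,100 = 2,997,531.60; Bergstrom 1,742/10,968 × $8,248,100 = 1,310,010.05.
At nearest $25: Sato $188,750; Halvorsen $2,805,775; Quinlan $946,025; Tam $2,997,525; Bergstrom $1,310,000. Sum = $8,248,075.
Difference $8,248,100 − $8,248,075 = +$25 applied to largest ownership shares (Tam): Tam becomes $2,997,550.

Sato: $188,750 · Halvorsen: $2,805,775 · Quinlan: $946,025 · Tam: $2,997,550 · Bergstrom: $1,310,000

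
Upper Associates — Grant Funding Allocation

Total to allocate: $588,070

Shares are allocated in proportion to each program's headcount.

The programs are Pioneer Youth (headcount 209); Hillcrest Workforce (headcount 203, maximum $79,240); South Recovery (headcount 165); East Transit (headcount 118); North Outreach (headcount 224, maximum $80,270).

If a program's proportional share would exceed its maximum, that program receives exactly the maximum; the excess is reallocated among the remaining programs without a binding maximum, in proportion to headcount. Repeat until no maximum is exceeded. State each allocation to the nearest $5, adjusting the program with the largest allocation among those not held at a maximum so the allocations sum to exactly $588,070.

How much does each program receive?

Headcount total: 919.
Pro-rata shares before constraints: Pioneer Youth 133,739.53; Hillcrest Workforce 129,900.12; South Recovery 105,583.84; East Transit 75,508.44; North Outreach 143,338.06.
Capped: Hillcrest Workforce ($79,240), North Outreach ($80,270); residual $428,560 reallocated over remaining headcount 492.
Remaining shares: Pioneer Youth 182,050.89 → $182,050; South Recovery 143,724.39 → $143,725; East Transit 102,784.72 → $102,785.

Pioneer Youth: $182,050 | Hillcrest Workforce: $79,240 | South Recovery: $143,725 | East Transit: $102,785 | North Outreach: $80,270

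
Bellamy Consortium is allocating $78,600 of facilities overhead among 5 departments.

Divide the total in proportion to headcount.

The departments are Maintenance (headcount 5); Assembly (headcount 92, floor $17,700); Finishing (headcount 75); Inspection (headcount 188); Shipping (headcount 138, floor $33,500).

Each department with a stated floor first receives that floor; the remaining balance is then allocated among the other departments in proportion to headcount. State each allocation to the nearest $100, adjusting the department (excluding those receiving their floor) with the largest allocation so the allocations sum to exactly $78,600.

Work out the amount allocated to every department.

Fund the minimums — Assembly $17,700; Shipping $33,500. Residual $27,400.
Residual split over remaining headcount 268: Maintenance 511.19 → $500; Finishing 7,667.91 → $7,700; Inspection 19,220.90 → $19,200.

Maintenance: $500; Assembly: $17,700; Finishing: $7,700; Inspection: $19,200; Shipping: $33,500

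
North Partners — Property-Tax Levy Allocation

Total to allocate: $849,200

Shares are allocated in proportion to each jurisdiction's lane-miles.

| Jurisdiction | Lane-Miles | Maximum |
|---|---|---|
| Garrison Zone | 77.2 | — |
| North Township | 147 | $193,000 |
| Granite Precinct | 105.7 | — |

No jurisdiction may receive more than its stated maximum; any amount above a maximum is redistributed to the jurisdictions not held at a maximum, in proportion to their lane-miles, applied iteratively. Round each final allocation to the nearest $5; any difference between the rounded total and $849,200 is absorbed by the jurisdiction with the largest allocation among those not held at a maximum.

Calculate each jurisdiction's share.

Combined lane-miles = 329.9.
Pro-rata shares before constraints: Garrison Zone 198,721.55; North Township 378,394.67; Granite Precinct 272,083.78.
Capped: North Township ($193,000); balance $656,200 reallocated over remaining lane-miles 182.9.
Remaining shares: Garrison Zone 276,974.52 → $276,975; Granite Precinct 379,225.48 → $379,225.

Garrison Zone: $276,975; North Township: $193,000; Granite Precinct: $379,225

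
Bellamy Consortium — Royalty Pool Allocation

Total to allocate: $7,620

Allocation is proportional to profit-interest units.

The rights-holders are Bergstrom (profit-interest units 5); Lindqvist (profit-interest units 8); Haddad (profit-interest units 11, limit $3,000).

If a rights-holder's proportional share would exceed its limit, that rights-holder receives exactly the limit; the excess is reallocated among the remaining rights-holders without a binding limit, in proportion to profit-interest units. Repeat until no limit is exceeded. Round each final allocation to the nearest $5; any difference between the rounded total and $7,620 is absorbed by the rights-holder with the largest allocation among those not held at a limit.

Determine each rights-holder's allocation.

Bergstrom: $1,775; Lindqvist: $2,845; Haddad: $3,000

Total profit-interest units = 24.
Pro-rata shares before constraints: Bergstrom 1,587.50; Lindqvist 2,540.00; Haddad 3,492.50.
Held at cap: Haddad ($3,000); remaining pool $4,620 reallocated over remaining profit-interest units 13.
Redistributed shares: Bergstrom 1,776.92 → $1,775; Lindqvist 2,843.08 → $2,845.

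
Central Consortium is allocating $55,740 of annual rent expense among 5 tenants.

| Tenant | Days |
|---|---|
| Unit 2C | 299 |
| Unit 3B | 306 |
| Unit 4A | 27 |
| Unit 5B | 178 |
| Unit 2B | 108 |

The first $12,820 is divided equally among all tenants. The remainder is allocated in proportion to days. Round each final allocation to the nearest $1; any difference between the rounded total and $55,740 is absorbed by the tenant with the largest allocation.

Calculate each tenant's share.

First tranche $12,820 split equally: $2,564 each.
Remainder $42,920 by days (total 918): Unit 2C 13,979.39 → $13,979; Unit 3B 14,306.67 → $14,307; Unit 4A 1,262.35 → $1,262; Unit 5B 8,322.18 → $8,322; Unit 2B 5,049.41 → $5,049.
Rounding difference +$1 on remainder applied to Unit 3B.
Totals: Unit 2C $2,564 + $13,979 = $16,543; Unit 3B $2,564 + $14,308 = $16,872; Unit 4A $2,564 + $1,262 = $3,826; Unit 5B $2,564 + $8,322 = $10,886; Unit 2B $2,564 + $5,049 = $7,613.

Unit 2C: $16,543 | Unit 3B: $16,872 | Unit 4A: $3,826 | Unit 5B: $10,886 | Unit 2B: $7,613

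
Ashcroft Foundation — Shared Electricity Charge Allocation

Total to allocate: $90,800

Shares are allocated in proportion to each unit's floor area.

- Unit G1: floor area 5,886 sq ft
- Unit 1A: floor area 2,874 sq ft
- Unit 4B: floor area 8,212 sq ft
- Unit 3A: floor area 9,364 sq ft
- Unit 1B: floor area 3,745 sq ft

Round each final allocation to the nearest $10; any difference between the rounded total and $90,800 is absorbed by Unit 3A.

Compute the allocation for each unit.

Combined floor area = 30,081.
Unrounded shares: Unit G1 5,886/30,081 × $90,800 = 17,766.99; Unit 1A 2,874/30,081 × $90,800 = 8,675.22; Unit 4B 8,212/30,081 × $90,800 = 24,788.06; Unit 3A 9,364/30,081 × $90,800 = 28,265.39; Unit 1B 3,745/30,081 × $90,800 = 11,304.34.
After rounding ($10): Unit G1 $17,770; Unit 1A $8,680; Unit 4B $24,790; Unit 3A $28,270; Unit 1B $11,300. Sum = $90,810.
Difference $90,800 − $90,810 = −$10 applied to Unit 3A: Unit 3A becomes $28,260.

Unit G1: $17,770 | Unit 1A: $8,680 | Unit 4B: $24,790 | Unit 3A: $28,260 | Unit 1B: $11,300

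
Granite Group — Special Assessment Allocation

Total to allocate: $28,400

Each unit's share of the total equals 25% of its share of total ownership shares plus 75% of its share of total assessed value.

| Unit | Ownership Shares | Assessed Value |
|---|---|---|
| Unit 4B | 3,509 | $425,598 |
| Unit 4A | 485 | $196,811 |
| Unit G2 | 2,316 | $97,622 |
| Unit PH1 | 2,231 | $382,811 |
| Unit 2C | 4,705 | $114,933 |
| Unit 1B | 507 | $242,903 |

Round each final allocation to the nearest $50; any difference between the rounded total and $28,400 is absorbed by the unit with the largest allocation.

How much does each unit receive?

Unit 4B: $8,050 | Unit 4A: $3,100 | Unit G2: $2,600 | Unit PH1: $6,750 | Unit 2C: $4,100 | Unit 1B: $3,800

Totals — ownership shares 13,753, assessed value 1,460,678.
Combined weights (25% ownership shares + 75% assessed value): Unit 4B 0.2823; Unit 4A 0.1099; Unit G2 0.0922; Unit PH1 0.2371; Unit 2C 0.1445; Unit 1B 0.1339.
Proportional shares: Unit 4B 8,017.71; Unit 4A 3,120.33; Unit G2 2,619.19; Unit PH1 6,734.01; Unit 2C 4,104.94; Unit 1B 3,803.82.
Rounded to nearest $50: Unit 4B $8,000; Unit 4A $3,100; Unit G2 $2,600; Unit PH1 $6,750; Unit 2C $4,100; Unit 1B $3,800. Sum = $28,350.
Difference $28,400 − $28,350 = +$50 applied to largest allocation (Unit 4B): Unit 4B becomes $8,050.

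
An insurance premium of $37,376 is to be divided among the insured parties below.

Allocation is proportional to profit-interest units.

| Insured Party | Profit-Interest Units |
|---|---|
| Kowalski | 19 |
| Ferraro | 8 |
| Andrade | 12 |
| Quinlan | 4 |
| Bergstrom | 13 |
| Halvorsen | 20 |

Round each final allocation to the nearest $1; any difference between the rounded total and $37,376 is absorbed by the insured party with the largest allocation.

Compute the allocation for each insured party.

Combined profit-interest units = 76.
Unrounded shares: Kowalski 19/76 × $37,376 = 9,344.00; Ferraro 8/76 × $37,376 = 3,934.32; Andrade 12/76 × $37,376 = 5,901.47; Quinlan 4/76 × $37,376 = 1,967.16; Bergstrom 13/76 × $37,376 = 6,393.26; Halvorsen 20/76 × $37,376 = 9,835.79.
After rounding ($1): Kowalski $9,344; Ferraro $3,934; Andrade $5,901; Quinlan $1,967; Bergstrom $6,393; Halvorsen $9,836. Sum = $37,375.
Difference $37,376 − $37,375 = +$1 applied to largest allocation (Halvorsen): Halvorsen becomes $9,837.

Kowalski: $9,344 | Ferraro: $3,934 | Andrade: $5,901 | Quinlan: $1,967 | Bergstrom: $6,393 | Halvorsen: $9,837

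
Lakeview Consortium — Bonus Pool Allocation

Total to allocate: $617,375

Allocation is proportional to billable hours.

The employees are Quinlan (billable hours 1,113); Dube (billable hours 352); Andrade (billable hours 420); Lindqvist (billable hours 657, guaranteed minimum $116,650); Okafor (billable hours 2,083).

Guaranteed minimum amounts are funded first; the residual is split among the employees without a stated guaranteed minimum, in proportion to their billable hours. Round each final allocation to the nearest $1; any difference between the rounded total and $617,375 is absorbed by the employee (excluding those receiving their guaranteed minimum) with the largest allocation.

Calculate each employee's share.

Quinlan: $140,450; Dube: $44,419; Andrade: $53,000; Lindqvist: $116,650; Okafor: $262,856

Guaranteed amounts: Lindqvist $116,650. Residual $500,725.
Residual split over remaining billable hours 3,968: Quinlan 140,450.33 → $140,450; Dube 44,419.15 → $44,419; Andrade 53,000.13 → $53,000; Okafor 262,855.39 → $262,855.
Rounding difference +$1 applied to Okafor → $262,856.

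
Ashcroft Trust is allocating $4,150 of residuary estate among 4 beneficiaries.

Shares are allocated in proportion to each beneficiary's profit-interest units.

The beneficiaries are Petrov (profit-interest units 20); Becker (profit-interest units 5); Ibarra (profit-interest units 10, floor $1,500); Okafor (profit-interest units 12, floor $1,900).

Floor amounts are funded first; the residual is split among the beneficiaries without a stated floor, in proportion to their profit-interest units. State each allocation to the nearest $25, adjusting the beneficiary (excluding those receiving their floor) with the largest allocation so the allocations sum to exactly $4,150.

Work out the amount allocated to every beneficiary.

Petrov: $600 · Becker: $150 · Ibarra: $1,500 · Okafor: $1,900

Minimums first: Ibarra $1,500; Okafor $1,900. Balance $750.
Balance split over remaining profit-interest units 25: Petrov 600.00 → $600; Becker 150.00 → $150.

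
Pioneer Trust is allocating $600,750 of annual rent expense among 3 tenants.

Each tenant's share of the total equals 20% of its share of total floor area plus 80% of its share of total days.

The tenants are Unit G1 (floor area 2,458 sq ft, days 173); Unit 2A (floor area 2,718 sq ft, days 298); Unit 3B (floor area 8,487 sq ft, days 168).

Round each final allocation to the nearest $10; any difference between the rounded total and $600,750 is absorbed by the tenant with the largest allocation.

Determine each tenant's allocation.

Floor area total 13,663; days total 639.
Blended shares (20% floor area + 80% days): Unit G1 0.2526; Unit 2A 0.4129; Unit 3B 0.3346.
Raw shares: Unit G1 151,730.71; Unit 2A 248,031.19; Unit 3B 200,988.10.
At nearest $10: Unit G1 $151,730; Unit 2A $248,030; Unit 3B $200,990. Sum = $600,750.
Rounded total matches; no reconciliation needed.

Unit G1: $151,730; Unit 2A: $248,030; Unit 3B: $200,990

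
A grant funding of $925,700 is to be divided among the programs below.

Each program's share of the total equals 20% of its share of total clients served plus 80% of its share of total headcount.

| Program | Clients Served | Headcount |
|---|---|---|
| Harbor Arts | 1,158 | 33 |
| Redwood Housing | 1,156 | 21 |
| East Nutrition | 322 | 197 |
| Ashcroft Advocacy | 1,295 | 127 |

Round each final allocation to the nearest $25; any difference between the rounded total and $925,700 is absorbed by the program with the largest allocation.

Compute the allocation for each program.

Totals — clients served 3,931, headcount 378.
Combined weights (20% clients served + 80% headcount): Harbor Arts 0.1288; Redwood Housing 0.1033; East Nutrition 0.4333; Ashcroft Advocacy 0.3347.
Unrounded shares: Harbor Arts 119,190.89; Redwood Housing 95,586.85; East Nutrition 401,118.60; Ashcroft Advocacy 309,803.66.
At nearest $25: Harbor Arts $119,200; Redwood Housing $95,575; East Nutrition $401,125; Ashcroft Advocacy $309,800. Sum = $925,700.
No rounding difference to absorb.

Harbor Arts: $119,200; Redwood Housing: $95,575; East Nutrition: $401,125; Ashcroft Advocacy: $309,800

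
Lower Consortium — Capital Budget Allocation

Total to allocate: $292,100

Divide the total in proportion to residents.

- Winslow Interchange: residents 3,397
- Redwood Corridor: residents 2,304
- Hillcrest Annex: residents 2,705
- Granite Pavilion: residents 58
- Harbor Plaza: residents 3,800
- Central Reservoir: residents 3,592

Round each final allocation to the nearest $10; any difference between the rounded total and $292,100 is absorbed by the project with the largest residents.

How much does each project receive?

Combined residents = 3,397 + 2,304 + 2,705 + 58 + 3,800 + 3,592 = 15,856.
Proportional shares: Winslow Interchange 62,579.70; Redwood Corridor 42,444.40; Hillcrest Annex 49,831.64; Granite Pavilion 1,068.48; Harbor Plaza 70,003.78; Central Reservoir 66,172.00.
Rounded to nearest $10: Winslow Interchange $62,580; Redwood Corridor $42,440; Hillcrest Annex $49,830; Granite Pavilion $1,070; Harbor Plaza $70,000; Central Reservoir $66,170. Sum = $292,090.
Difference $292,100 − $292,090 = +$10 applied to largest residents (Harbor Plaza): Harbor Plaza becomes $70,010.

Winslow Interchange: $62,580; Redwood Corridor: $42,440; Hillcrest Annex: $49,830; Granite Pavilion: $1,070; Harbor Plaza: $70,010; Central Reservoir: $66,170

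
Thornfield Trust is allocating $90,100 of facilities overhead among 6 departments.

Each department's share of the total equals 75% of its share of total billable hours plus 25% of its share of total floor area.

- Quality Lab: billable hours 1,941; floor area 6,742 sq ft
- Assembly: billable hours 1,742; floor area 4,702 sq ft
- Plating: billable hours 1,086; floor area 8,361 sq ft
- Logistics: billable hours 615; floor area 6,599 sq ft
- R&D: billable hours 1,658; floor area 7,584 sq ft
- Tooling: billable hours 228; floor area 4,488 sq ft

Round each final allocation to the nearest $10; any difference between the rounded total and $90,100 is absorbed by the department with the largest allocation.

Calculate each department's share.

Billable hours total 7,270; floor area total 38,476.
Composite weights (75% billable hours + 25% floor area): Quality Lab 0.2440; Assembly 0.2103; Plating 0.1664; Logistics 0.1063; R&D 0.2203; Tooling 0.0527.
Proportional shares: Quality Lab 21,988.66; Assembly 18,944.67; Plating 14,989.20; Logistics 9,579.71; R&D 19,851.09; Tooling 4,746.68.
After rounding ($10): Quality Lab $21,990; Assembly $18,940; Plating $14,990; Logistics $9,580; R&D $19,850; Tooling $4,750. Sum = $90,100.
Sum already equals the total — no adjustment.

Quality Lab: $21,990 · Assembly: $18,940 · Plating: $14,990 · Logistics: $9,580 · R&D: $19,850 · Tooling: $4,750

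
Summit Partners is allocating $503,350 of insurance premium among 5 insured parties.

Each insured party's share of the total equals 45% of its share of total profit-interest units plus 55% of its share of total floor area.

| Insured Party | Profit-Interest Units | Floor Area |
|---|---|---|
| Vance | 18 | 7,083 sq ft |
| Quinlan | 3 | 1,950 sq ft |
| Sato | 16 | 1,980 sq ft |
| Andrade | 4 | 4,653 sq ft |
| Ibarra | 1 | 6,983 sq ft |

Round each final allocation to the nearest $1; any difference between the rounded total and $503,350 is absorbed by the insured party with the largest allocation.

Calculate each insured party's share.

Vance: $183,652 · Quinlan: $40,014 · Sato: $110,490 · Andrade: $78,447 · Ibarra: $90,747

Profit-interest units total 42; floor area total 22,649.
Combined weights (45% profit-interest units + 55% floor area): Vance 0.3649; Quinlan 0.0795; Sato 0.2195; Andrade 0.1558; Ibarra 0.1803.
Unrounded shares: Vance 183,651.33; Quinlan 40,014.28; Sato 110,490.44; Andrade 78,446.54; Ibarra 90,747.41.
After rounding ($1): Vance $183,651; Quinlan $40,014; Sato $110,490; Andrade $78,447; Ibarra $90,747. Sum = $503,349.
Difference $503,350 − $503,349 = +$1 applied to largest allocation (Vance): Vance becomes $183,652.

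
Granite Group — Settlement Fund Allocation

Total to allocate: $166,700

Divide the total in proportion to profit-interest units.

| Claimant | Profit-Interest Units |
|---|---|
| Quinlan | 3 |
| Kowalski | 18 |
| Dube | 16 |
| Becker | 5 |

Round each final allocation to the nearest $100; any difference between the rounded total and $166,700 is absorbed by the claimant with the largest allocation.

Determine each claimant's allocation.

Combined profit-interest units = 42.
Pro-rata amounts: Quinlan 3/42 × $166,700 = 11,907.14; Kowalski 18/42 × $166,700 = 71,442.86; Dube 16/42 × $166,700 = 63,504.76; Becker 5/42 × $166,700 = 19,845.24.
At nearest $100: Quinlan $11,900; Kowalski $71,400; Dube $63,500; Becker $19,800. Sum = $166,600.
Difference $166,700 − $166,600 = +$100 applied to largest allocation (Kowalski): Kowalski becomes $71,500.

Quinlan: $11,900 | Kowalski: $71,500 | Dube: $63,500 | Becker: $19,800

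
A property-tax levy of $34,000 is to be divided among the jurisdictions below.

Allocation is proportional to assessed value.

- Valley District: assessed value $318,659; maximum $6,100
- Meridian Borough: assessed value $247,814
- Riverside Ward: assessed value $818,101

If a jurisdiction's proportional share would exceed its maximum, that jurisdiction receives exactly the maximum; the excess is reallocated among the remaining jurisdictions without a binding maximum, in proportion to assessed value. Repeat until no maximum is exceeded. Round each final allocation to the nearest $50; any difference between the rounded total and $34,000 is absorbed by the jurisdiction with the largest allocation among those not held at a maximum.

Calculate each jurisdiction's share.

Assessed value total: 1,384,574.
Pro-rata shares before constraints: Valley District 7,825.08; Meridian Borough 6,085.39; Riverside Ward 20,089.53.
Held at cap: Valley District ($6,100); balance $27,900 reallocated over remaining assessed value 1,065,915.
Shares after redistribution: Meridian Borough 6,486.46 → $6,500; Riverside Ward 21,413.54 → $21,400.

Valley District: $6,100 | Meridian Borough: $6,500 | Riverside Ward: $21,400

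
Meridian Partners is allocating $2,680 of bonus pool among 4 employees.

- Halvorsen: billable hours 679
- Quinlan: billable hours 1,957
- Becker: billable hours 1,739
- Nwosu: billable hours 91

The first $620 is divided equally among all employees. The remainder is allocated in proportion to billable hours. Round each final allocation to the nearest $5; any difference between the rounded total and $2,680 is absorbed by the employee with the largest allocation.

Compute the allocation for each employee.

$620 shared equally gives $155 per employee.
Remainder $2,060 by billable hours (total 4,466): Halvorsen 313.20 → $315; Quinlan 902.69 → $905; Becker 802.14 → $800; Nwosu 41.97 → $40.
Totals: Halvorsen $155 + $315 = $470; Quinlan $155 + $905 = $1,060; Becker $155 + $800 = $955; Nwosu $155 + $40 = $195.

Halvorsen: $470 · Quinlan: $1,060 · Becker: $955 · Nwosu: $195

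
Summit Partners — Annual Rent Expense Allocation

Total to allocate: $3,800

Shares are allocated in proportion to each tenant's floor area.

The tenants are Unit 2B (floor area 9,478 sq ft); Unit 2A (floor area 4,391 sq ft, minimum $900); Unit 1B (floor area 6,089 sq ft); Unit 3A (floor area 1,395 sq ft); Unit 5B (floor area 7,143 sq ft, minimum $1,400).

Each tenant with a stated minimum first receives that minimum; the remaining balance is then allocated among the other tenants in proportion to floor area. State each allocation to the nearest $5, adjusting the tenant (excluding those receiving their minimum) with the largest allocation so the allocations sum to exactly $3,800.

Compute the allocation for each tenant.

Fund the minimums — Unit 2A $900; Unit 5B $1,400. Residual $1,500.
Residual split over remaining floor area 16,962: Unit 2B 838.17 → $840; Unit 1B 538.47 → $540; Unit 3A 123.36 → $125.
Rounding difference −$5 applied to Unit 2B → $835.

Unit 2B: $835; Unit 2A: $900; Unit 1B: $540; Unit 3A: $125; Unit 5B: $1,400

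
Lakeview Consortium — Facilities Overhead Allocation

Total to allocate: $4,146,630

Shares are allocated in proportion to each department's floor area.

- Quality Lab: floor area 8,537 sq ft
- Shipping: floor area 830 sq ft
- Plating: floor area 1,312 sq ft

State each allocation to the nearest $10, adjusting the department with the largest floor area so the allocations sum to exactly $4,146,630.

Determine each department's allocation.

Quality Lab: $3,314,890 | Shipping: $322,290 | Plating: $509,450

Floor area total: 10,679.
Pro-rata amounts: Quality Lab 8,537/10,679 × $4,146,630 = 3,314,896.55; Shipping 830/10,679 × $4,146,630 = 322,287.00; Plating 1,312/10,679 × $4,146,630 = 509,446.44.
At nearest $10: Quality Lab $3,314,900; Shipping $322,290; Plating $509,450. Sum = $4,146,640.
Difference $4,146,630 − $4,146,640 = −$10 applied to largest floor area (Quality Lab): Quality Lab becomes $3,314,890.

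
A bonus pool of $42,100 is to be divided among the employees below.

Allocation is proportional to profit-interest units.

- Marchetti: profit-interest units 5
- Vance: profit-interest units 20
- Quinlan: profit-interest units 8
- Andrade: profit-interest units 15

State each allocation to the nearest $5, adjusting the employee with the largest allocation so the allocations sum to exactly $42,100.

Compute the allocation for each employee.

Sum of profit-interest units: 48.
Raw shares: Marchetti 5/48 × $42,100 = 4,385.42; Vance 20/48 × $42,100 = 17,541.67; Quinlan 8/48 × $42,100 = 7,016.67; Andrade 15/48 × $42,100 = 13,156.25.
Rounded to nearest $5: Marchetti $4,385; Vance $17,540; Quinlan $7,015; Andrade $13,155. Sum = $42,095.
Difference $42,100 − $42,095 = +$5 applied to largest allocation (Vance): Vance becomes $17,545.

Marchetti: $4,385 · Vance: $17,545 · Quinlan: $7,015 · Andrade: $13,155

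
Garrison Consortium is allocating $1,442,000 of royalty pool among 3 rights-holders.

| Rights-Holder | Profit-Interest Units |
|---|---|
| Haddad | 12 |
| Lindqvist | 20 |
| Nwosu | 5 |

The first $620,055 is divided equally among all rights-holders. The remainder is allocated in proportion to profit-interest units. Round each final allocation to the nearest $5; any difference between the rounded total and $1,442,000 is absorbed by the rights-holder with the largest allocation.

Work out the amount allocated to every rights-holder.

Haddad: $473,260 · Lindqvist: $650,980 · Nwosu: $317,760

Equal tier: $620,055 ÷ 3 = $206,685 apiece.
Remainder $821,945 by profit-interest units (total 37): Haddad 266,576.76 → $266,575; Lindqvist 444,294.59 → $444,295; Nwosu 111,073.65 → $111,075.
Totals: Haddad $206,685 + $266,575 = $473,260; Lindqvist $206,685 + $444,295 = $650,980; Nwosu $206,685 + $111,075 = $317,760.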